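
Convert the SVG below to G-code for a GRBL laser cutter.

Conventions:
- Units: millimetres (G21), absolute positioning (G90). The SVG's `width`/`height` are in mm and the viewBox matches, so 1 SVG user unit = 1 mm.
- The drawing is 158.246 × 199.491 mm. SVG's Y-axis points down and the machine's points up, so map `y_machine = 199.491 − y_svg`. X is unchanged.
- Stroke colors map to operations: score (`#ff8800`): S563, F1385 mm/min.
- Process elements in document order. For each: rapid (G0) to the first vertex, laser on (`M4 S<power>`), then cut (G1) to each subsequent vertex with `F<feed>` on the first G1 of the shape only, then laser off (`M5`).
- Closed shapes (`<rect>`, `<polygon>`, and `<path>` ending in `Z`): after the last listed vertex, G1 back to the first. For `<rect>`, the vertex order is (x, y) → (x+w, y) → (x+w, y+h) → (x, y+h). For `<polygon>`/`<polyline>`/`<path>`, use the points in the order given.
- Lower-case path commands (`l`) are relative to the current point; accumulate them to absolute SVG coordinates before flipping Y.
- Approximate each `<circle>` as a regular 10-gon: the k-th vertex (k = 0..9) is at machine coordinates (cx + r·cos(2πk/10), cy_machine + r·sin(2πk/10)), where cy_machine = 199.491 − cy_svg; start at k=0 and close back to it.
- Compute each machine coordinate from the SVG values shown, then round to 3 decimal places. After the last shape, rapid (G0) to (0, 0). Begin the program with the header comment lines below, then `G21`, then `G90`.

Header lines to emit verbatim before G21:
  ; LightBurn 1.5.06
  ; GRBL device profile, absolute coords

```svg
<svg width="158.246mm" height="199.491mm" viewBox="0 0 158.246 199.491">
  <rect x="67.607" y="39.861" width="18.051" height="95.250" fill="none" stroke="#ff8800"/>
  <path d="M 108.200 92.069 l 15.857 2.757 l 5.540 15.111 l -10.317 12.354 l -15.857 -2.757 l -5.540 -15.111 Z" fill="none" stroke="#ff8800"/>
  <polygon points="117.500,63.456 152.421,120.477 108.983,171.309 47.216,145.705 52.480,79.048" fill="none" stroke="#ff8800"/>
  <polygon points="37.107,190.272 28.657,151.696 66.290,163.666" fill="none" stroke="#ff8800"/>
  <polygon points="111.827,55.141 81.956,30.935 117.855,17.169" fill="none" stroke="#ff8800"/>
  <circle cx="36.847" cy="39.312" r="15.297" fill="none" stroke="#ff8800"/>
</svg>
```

; LightBurn 1.5.06
; GRBL device profile, absolute coords
G21
G90
G0 X67.607 Y159.630
M4 S563
G1 X85.658 Y159.630 F1385
G1 X85.658 Y64.380
G1 X67.607 Y64.380
G1 X67.607 Y159.630
M5
G0 X108.200 Y107.422
M4 S563
G1 X124.057 Y104.665 F1385
G1 X129.597 Y89.554
G1 X119.280 Y77.200
G1 X103.423 Y79.957
G1 X97.883 Y95.068
G1 X108.200 Y107.422
M5
G0 X117.500 Y136.035
M4 S563
G1 X152.421 Y79.014 F1385
G1 X108.983 Y28.182
G1 X47.216 Y53.786
G1 X52.480 Y120.443
G1 X117.500 Y136.035
M5
G0 X37.107 Y9.219
M4 S563
G1 X28.657 Y47.795 F1385
G1 X66.290 Y35.825
G1 X37.107 Y9.219
M5
G0 X111.827 Y144.350
M4 S563
G1 X81.956 Y168.556 F1385
G1 X117.855 Y182.322
G1 X111.827 Y144.350
M5
G0 X52.144 Y160.179
M4 S563
G1 X49.223 Y169.170 F1385
G1 X41.574 Y174.727
G1 X32.120 Y174.727
G1 X24.471 Y169.170
G1 X21.550 Y160.179
G1 X24.471 Y151.188
G1 X32.120 Y145.631
G1 X41.574 Y145.631
G1 X49.223 Y151.188
G1 X52.144 Y160.179
M5
G0 X0.000 Y0.000

1 u = 1 mm; y_m = 199.491 − y.

[1] `<rect>` rectangle, #ff8800→score S563 F1385: (67.607,159.630) → (85.658,159.630) → (85.658,64.380) → (67.607,64.380) → (67.607,159.630) (closed)

[2] `<path>` regular polygon, #ff8800→score S563 F1385: (108.200,107.422) → (124.057,104.665) → (129.597,89.554) → (119.280,77.200) → (103.423,79.957) → (97.883,95.068) → (108.200,107.422) (closed)

[3] `<polygon>` regular polygon, #ff8800→score S563 F1385: (117.500,136.035) → (152.421,79.014) → (108.983,28.182) → (47.216,53.786) → (52.480,120.443) → (117.500,136.035) (closed)

[4] `<polygon>` regular polygon, #ff8800→score S563 F1385: (37.107,9.219) → (28.657,47.795) → (66.290,35.825) → (37.107,9.219) (closed)

[5] `<polygon>` regular polygon, #ff8800→score S563 F1385: (111.827,144.350) → (81.956,168.556) → (117.855,182.322) → (111.827,144.350) (closed)

[6] `<circle>` circle, #ff8800→score S563 F1385: (52.144,160.179) → (49.223,169.170) → (41.574,174.727) → (32.120,174.727) → (24.471,169.170) → (21.550,160.179) → (24.471,151.188) → (32.120,145.631) → (41.574,145.631) → (49.223,151.188) → (52.144,160.179) (closed)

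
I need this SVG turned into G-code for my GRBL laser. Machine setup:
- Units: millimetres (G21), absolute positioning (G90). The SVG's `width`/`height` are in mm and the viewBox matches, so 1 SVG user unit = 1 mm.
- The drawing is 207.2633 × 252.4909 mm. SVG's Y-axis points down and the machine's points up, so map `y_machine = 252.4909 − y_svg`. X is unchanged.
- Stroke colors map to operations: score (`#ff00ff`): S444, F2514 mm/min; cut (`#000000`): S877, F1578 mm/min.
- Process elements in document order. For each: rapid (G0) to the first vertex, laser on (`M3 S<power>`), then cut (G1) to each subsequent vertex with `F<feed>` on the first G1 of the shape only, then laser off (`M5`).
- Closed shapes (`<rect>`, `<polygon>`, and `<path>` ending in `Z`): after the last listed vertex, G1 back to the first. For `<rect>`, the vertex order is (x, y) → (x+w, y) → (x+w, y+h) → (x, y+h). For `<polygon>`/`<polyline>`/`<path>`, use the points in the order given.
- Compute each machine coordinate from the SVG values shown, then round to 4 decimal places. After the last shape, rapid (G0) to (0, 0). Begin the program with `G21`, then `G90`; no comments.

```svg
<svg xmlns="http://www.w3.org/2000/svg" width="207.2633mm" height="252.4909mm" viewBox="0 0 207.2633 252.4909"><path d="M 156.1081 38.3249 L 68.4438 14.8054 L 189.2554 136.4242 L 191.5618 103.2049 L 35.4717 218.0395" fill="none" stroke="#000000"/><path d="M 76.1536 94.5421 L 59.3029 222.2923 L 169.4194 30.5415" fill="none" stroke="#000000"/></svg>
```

G21
G90
G0 X156.1081 Y214.1660
M3 S877
G1 X68.4438 Y237.6855 F1578
G1 X189.2554 Y116.0667
G1 X191.5618 Y149.2860
G1 X35.4717 Y34.4514
M5
G0 X76.1536 Y157.9488
M3 S877
G1 X59.3029 Y30.1986 F1578
G1 X169.4194 Y221.9494
M5
G0 X0.0000 Y0.0000

1 u = 1 mm; y_m = 252.4909 − y.

[1] `<path>` open polyline, #000000→cut S877 F1578: (156.1081,214.1660) → (68.4438,237.6855) → (189.2554,116.0667) → (191.5618,149.2860) → (35.4717,34.4514)

[2] `<path>` open polyline, #000000→cut S877 F1578: (76.1536,157.9488) → (59.3029,30.1986) → (169.4194,221.9494)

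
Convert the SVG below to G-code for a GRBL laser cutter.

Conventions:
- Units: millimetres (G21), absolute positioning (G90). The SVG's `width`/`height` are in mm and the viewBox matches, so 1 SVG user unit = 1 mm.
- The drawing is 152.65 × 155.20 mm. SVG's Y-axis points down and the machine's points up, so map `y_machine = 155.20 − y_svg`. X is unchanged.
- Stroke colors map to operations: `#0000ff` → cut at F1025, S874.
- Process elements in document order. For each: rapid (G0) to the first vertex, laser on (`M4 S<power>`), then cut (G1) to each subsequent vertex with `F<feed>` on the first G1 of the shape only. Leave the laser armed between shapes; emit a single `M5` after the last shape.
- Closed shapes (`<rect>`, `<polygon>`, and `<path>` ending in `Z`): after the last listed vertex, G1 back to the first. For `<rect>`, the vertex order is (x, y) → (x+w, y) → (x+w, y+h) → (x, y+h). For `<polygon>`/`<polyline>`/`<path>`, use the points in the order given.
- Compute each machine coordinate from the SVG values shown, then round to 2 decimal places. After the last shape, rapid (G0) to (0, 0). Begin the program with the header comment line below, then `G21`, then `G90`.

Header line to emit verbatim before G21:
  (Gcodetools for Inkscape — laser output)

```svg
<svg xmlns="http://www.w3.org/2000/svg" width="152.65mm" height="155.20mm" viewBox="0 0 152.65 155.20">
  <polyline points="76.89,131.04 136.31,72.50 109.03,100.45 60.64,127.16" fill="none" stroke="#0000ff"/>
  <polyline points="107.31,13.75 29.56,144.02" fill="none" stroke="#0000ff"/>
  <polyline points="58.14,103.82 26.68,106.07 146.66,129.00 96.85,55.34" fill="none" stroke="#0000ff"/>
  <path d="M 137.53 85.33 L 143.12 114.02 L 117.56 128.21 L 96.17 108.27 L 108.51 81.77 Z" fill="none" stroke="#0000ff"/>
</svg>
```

(Gcodetools for Inkscape — laser output)
G21
G90
G0 X76.89 Y24.16
M4 S874
G1 X136.31 Y82.70 F1025
G1 X109.03 Y54.75
G1 X60.64 Y28.04
G0 X107.31 Y141.45
M4 S874
G1 X29.56 Y11.18 F1025
G0 X58.14 Y51.38
M4 S874
G1 X26.68 Y49.13 F1025
G1 X146.66 Y26.20
G1 X96.85 Y99.86
G0 X137.53 Y69.87
M4 S874
G1 X143.12 Y41.18 F1025
G1 X117.56 Y26.99
G1 X96.17 Y46.93
G1 X108.51 Y73.43
G1 X137.53 Y69.87
M5
G0 X0.00 Y0.00

viewBox `0 0 152.65 155.20` with mm width/height → 1 unit = 1 mm. Flip: y_m = 155.20 − y_svg.

**Shape 1** — `<polyline>` open polyline, stroke `#0000ff` → cut (S874, F1025). Machine vertices: (76.89,24.16) → (136.31,82.70) → (109.03,54.75) → (60.64,28.04). Open path.

**Shape 2** — `<polyline>` line segment, stroke `#0000ff` → cut (S874, F1025). Machine vertices: (107.31,141.45) → (29.56,11.18). Open path.

**Shape 3** — `<polyline>` open polyline, stroke `#0000ff` → cut (S874, F1025). Machine vertices: (58.14,51.38) → (26.68,49.13) → (146.66,26.20) → (96.85,99.86). Open path.

**Shape 4** — `<path>` regular polygon, stroke `#0000ff` → cut (S874, F1025). Machine vertices: (137.53,69.87) → (143.12,41.18) → (117.56,26.99) → (96.17,46.93) → (108.51,73.43) → (137.53,69.87). Closed: final G1 returns to the first vertex.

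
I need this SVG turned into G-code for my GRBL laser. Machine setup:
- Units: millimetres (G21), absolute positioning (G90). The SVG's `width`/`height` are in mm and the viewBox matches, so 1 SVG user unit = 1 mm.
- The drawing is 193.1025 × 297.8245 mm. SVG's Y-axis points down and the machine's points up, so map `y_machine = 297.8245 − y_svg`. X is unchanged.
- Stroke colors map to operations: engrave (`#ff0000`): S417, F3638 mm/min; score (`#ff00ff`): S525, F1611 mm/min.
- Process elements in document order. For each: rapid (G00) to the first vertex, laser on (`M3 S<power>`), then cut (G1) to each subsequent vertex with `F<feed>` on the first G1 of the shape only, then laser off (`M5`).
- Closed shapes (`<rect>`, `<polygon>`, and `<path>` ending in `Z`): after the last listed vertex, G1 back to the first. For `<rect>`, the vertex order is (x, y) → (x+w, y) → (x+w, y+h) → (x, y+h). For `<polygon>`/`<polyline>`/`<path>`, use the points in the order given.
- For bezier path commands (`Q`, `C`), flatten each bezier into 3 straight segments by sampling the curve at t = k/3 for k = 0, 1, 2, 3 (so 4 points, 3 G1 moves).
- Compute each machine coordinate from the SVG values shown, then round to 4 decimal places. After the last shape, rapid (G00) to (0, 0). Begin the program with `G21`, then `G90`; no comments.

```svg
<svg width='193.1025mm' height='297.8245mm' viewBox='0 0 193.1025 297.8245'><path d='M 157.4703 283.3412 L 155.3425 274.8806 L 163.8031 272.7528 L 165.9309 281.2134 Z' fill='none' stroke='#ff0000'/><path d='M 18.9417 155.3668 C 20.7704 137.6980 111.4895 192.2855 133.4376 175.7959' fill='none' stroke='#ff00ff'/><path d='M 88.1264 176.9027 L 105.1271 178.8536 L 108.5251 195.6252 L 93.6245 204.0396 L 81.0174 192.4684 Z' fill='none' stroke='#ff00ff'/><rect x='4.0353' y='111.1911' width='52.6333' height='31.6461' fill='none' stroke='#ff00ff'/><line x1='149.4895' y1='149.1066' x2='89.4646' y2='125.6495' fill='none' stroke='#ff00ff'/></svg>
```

G21
G90
G00 X157.4703 Y14.4833
M3 S417
G1 X155.3425 Y22.9439 F3638
G1 X163.8031 Y25.0717
G1 X165.9309 Y16.6111
G1 X157.4703 Y14.4833
M5
G00 X18.9417 Y142.4577
M3 S525
G1 X44.5612 Y141.3497 F1611
G1 X94.4051 Y123.9227
G1 X133.4376 Y122.0286
M5
G00 X88.1264 Y120.9218
M3 S525
G1 X105.1271 Y118.9709 F1611
G1 X108.5251 Y102.1993
G1 X93.6245 Y93.7849
G1 X81.0174 Y105.3561
G1 X88.1264 Y120.9218
M5
G00 X4.0353 Y186.6334
M3 S525
G1 X56.6686 Y186.6334 F1611
G1 X56.6686 Y154.9873
G1 X4.0353 Y154.9873
G1 X4.0353 Y186.6334
M5
G00 X149.4895 Y148.7179
M3 S525
G1 X89.4646 Y172.1750 F1611
M5
G00 X0.0000 Y0.0000

viewBox `0 0 193.1025 297.8245` with mm width/height → 1 unit = 1 mm. Flip: y_m = 297.8245 − y_svg.

**Shape 1** — `<path>` regular polygon, stroke `#ff0000` → engrave (S417, F3638). Machine vertices: (157.4703,14.4833) → (155.3425,22.9439) → (163.8031,25.0717) → (165.9309,16.6111) → (157.4703,14.4833). Closed: final G1 returns to the first vertex.

**Shape 2** — `<path>` cubic bezier, stroke `#ff00ff` → score (S525, F1611). Control points (SVG): P0=(18.9417,155.3668), P1=(20.7704,137.6980), P2=(111.4895,192.2855), P3=(133.4376,175.7959); sampled at t=k/3. Machine vertices: (18.9417,142.4577) → (44.5612,141.3497) → (94.4051,123.9227) → (133.4376,122.0286). Open path.

**Shape 3** — `<path>` regular polygon, stroke `#ff00ff` → score (S525, F1611). Machine vertices: (88.1264,120.9218) → (105.1271,118.9709) → (108.5251,102.1993) → (93.6245,93.7849) → (81.0174,105.3561) → (88.1264,120.9218). Closed: final G1 returns to the first vertex.

**Shape 4** — `<rect>` rectangle, stroke `#ff00ff` → score (S525, F1611). Machine vertices: (4.0353,186.6334) → (56.6686,186.6334) → (56.6686,154.9873) → (4.0353,154.9873) → (4.0353,186.6334). Closed: final G1 returns to the first vertex.

**Shape 5** — `<line>` line segment, stroke `#ff00ff` → score (S525, F1611). Machine vertices: (149.4895,148.7179) → (89.4646,172.1750). Open path.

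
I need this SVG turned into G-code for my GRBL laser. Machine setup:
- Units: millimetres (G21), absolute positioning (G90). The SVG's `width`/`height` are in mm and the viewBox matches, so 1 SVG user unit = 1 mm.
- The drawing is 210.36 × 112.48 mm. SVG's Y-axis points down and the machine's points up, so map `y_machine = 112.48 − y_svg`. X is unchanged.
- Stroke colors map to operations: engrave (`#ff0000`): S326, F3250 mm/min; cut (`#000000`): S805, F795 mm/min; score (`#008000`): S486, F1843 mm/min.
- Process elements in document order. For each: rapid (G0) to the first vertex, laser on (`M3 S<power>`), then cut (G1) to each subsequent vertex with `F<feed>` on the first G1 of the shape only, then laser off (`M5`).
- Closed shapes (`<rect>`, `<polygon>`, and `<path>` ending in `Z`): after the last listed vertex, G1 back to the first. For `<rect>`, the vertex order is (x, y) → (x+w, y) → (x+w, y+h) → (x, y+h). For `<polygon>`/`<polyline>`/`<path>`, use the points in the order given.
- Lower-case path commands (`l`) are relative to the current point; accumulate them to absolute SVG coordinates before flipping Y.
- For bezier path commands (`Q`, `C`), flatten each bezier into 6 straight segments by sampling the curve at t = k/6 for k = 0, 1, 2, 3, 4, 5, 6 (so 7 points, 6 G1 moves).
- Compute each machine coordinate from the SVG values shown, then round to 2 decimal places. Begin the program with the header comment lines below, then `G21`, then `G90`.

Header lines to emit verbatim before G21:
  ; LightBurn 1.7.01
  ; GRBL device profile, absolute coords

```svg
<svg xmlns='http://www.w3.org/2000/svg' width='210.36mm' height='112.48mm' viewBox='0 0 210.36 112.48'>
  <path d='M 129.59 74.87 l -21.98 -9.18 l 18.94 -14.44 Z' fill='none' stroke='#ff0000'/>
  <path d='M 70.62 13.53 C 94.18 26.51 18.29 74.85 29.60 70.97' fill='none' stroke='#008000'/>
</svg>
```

viewBox `0 0 210.36 112.48` with mm width/height → 1 unit = 1 mm. Flip: y_m = 112.48 − y_svg.

**Shape 1** — `<path>` regular polygon, stroke `#ff0000` → engrave (S326, F3250). Machine vertices: (129.59,37.61) → (107.61,46.79) → (126.55,61.23) → (129.59,37.61). Closed: final G1 returns to the first vertex.

**Shape 2** — `<path>` cubic bezier, stroke `#008000` → score (S486, F1843). Control points (SVG): P0=(70.62,13.53), P1=(94.18,26.51), P2=(18.29,74.85), P3=(29.60,70.97); sampled at t=k/6. Machine vertices: (70.62,98.95) → (74.98,89.92) → (67.94,77.43) → (54.70,63.91) → (40.44,51.79) → (30.35,43.52) → (29.60,41.51). Open path.

; LightBurn 1.7.01
; GRBL device profile, absolute coords
G21
G90
G0 X129.59 Y37.61
M3 S326
G1 X107.61 Y46.79 F3250
G1 X126.55 Y61.23
G1 X129.59 Y37.61
M5
G0 X70.62 Y98.95
M3 S486
G1 X74.98 Y89.92 F1843
G1 X67.94 Y77.43
G1 X54.70 Y63.91
G1 X40.44 Y51.79
G1 X30.35 Y43.52
G1 X29.60 Y41.51
M5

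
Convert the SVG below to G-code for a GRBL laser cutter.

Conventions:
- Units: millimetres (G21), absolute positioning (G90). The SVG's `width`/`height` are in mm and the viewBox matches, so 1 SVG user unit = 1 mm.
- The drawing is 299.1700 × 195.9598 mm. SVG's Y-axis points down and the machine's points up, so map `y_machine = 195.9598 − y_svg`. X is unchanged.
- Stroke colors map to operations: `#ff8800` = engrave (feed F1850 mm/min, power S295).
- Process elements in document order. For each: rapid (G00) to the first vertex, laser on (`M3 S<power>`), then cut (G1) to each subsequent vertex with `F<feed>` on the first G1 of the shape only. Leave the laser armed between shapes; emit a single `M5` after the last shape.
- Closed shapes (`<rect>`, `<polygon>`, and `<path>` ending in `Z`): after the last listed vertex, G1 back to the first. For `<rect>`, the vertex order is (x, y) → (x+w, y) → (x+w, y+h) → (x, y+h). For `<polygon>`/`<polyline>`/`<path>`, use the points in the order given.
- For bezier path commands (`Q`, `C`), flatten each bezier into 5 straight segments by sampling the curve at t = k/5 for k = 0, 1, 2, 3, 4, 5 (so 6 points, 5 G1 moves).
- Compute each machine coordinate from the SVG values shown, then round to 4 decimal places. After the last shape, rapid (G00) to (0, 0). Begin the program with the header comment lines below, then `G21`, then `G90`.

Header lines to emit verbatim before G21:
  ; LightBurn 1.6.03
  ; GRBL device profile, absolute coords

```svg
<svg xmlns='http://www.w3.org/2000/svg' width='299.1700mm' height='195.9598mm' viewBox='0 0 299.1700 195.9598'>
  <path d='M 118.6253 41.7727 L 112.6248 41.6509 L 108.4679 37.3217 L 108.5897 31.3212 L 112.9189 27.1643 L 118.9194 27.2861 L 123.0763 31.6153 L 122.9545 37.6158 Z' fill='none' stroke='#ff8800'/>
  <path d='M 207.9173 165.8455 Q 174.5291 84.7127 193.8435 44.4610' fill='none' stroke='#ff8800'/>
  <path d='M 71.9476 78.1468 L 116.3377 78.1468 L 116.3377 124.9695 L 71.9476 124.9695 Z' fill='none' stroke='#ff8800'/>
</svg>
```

viewBox `0 0 299.1700 195.9598` with mm width/height → 1 unit = 1 mm. Flip: y_m = 195.9598 − y_svg.

**Shape 1** — `<path>` regular polygon, stroke `#ff8800` → engrave (S295, F1850). Machine vertices: (118.6253,154.1871) → (112.6248,154.3089) → (108.4679,158.6381) → (108.5897,164.6386) → (112.9189,168.7955) → (118.9194,168.6737) → (123.0763,164.3445) → (122.9545,158.3440) → (118.6253,154.1871). Closed: final G1 returns to the first vertex.

**Shape 2** — `<path>` quadratic bezier, stroke `#ff8800` → engrave (S295, F1850). Control points (SVG): P0=(207.9173,165.8455), P1=(174.5291,84.7127), P2=(193.8435,44.4610); sampled at t=k/5. Machine vertices: (207.9173,30.1143) → (196.6701,60.9322) → (189.6392,88.4796) → (186.8244,112.7565) → (188.2258,133.7629) → (193.8435,151.4988). Open path.

**Shape 3** — `<path>` rectangle, stroke `#ff8800` → engrave (S295, F1850). Machine vertices: (71.9476,117.8130) → (116.3377,117.8130) → (116.3377,70.9903) → (71.9476,70.9903) → (71.9476,117.8130). Closed: final G1 returns to the first vertex.

; LightBurn 1.6.03
; GRBL device profile, absolute coords
G21
G90
G00 X118.6253 Y154.1871
M3 S295
G1 X112.6248 Y154.3089 F1850
G1 X108.4679 Y158.6381
G1 X108.5897 Y164.6386
G1 X112.9189 Y168.7955
G1 X118.9194 Y168.6737
G1 X123.0763 Y164.3445
G1 X122.9545 Y158.3440
G1 X118.6253 Y154.1871
G00 X207.9173 Y30.1143
M3 S295
G1 X196.6701 Y60.9322 F1850
G1 X189.6392 Y88.4796
G1 X186.8244 Y112.7565
G1 X188.2258 Y133.7629
G1 X193.8435 Y151.4988
G00 X71.9476 Y117.8130
M3 S295
G1 X116.3377 Y117.8130 F1850
G1 X116.3377 Y70.9903
G1 X71.9476 Y70.9903
G1 X71.9476 Y117.8130
M5
G00 X0.0000 Y0.0000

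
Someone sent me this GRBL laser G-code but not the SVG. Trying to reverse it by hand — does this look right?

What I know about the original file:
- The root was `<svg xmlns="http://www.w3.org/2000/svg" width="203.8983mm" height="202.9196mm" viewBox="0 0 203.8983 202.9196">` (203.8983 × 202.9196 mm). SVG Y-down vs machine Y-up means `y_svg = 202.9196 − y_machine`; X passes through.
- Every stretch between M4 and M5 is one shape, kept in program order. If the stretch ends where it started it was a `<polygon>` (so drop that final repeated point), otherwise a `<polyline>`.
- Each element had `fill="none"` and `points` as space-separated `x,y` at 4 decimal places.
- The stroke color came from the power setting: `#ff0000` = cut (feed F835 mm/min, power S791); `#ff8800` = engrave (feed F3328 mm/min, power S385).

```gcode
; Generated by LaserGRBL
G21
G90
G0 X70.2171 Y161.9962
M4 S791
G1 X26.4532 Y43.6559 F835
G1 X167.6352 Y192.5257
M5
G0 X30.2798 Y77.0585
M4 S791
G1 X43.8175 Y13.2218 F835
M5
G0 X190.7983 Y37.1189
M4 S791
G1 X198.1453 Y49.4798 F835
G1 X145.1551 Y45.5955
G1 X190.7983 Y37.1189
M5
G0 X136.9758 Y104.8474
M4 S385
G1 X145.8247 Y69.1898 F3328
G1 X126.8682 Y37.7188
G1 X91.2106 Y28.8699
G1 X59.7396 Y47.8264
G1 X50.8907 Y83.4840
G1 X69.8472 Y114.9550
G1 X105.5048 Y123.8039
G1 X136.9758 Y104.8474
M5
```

<svg xmlns="http://www.w3.org/2000/svg" width="203.8983mm" height="202.9196mm" viewBox="0 0 203.8983 202.9196">
  <polyline points="70.2171,40.9234 26.4532,159.2637 167.6352,10.3939" fill="none" stroke="#ff0000"/>
  <polyline points="30.2798,125.8611 43.8175,189.6978" fill="none" stroke="#ff0000"/>
  <polygon points="190.7983,165.8007 198.1453,153.4398 145.1551,157.3241" fill="none" stroke="#ff0000"/>
  <polygon points="136.9758,98.0722 145.8247,133.7298 126.8682,165.2008 91.2106,174.0497 59.7396,155.0932 50.8907,119.4356 69.8472,87.9646 105.5048,79.1157" fill="none" stroke="#ff8800"/>
</svg>

Machine Y-up, SVG Y-down with viewBox height 202.9196, so y_svg = 202.9196 − y_machine; X carries over.

Run 1: S791 ⇒ cut layer `#ff0000`. The run is open, so emit a `<polyline>` with points (Y-flipped): 70.2171,40.9234 26.4532,159.2637 167.6352,10.3939.

Run 2: the run's S791 means `#ff0000` (cut). The run is open, so emit a `<polyline>` with points (Y-flipped): 30.2798,125.8611 43.8175,189.6978.

Run 3: power S791 maps to stroke `#ff0000` (cut). The run returns to its start, so emit a `<polygon>` with points (Y-flipped): 190.7983,165.8007 198.1453,153.4398 145.1551,157.3241.

Run 4: S385 ⇒ engrave layer `#ff8800`. The run returns to its start, so emit a `<polygon>` with points (Y-flipped): 136.9758,98.0722 145.8247,133.7298 126.8682,165.2008 91.2106,174.0497 59.7396,155.0932 50.8907,119.4356 69.8472,87.9646 105.5048,79.1157.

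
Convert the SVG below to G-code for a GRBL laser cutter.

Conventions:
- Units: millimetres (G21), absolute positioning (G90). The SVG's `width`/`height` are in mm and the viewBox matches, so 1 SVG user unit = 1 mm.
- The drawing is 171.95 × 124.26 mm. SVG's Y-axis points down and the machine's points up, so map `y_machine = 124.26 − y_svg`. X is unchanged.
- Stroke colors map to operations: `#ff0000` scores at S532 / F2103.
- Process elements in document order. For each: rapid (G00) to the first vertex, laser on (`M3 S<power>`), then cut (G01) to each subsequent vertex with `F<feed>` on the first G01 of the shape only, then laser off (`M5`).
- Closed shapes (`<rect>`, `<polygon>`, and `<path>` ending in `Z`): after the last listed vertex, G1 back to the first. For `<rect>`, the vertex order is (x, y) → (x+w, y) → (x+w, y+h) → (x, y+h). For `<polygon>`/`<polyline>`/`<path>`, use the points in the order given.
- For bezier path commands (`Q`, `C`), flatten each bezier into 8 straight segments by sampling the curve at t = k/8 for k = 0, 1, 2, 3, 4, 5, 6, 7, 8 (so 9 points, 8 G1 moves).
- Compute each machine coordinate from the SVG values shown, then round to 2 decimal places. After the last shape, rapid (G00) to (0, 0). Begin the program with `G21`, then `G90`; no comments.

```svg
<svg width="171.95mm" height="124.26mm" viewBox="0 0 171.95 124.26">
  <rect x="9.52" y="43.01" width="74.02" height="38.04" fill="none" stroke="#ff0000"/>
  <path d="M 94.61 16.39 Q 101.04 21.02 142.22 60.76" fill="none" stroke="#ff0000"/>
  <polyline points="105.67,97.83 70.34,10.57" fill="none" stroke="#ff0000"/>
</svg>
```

G21
G90
G00 X9.52 Y81.25
M3 S532
G01 X83.54 Y81.25 F2103
G01 X83.54 Y43.21
G01 X9.52 Y43.21
G01 X9.52 Y81.25
M5
G00 X94.61 Y107.87
M3 S532
G01 X96.76 Y106.16 F2103
G01 X100.00 Y103.36
G01 X104.32 Y99.46
G01 X109.73 Y94.46
G01 X116.22 Y88.37
G01 X123.80 Y81.18
G01 X132.47 Y72.89
G01 X142.22 Y63.50
M5
G00 X105.67 Y26.43
M3 S532
G01 X70.34 Y113.69 F2103
M5
G00 X0.00 Y0.00

Since the viewBox matches the mm dimensions, user units are millimetres directly. The only transform is the Y-flip y_m = 124.26 − y_svg.

Shape 1 is a rectangle drawn with `<rect>`. Its stroke #ff0000 means score at S532, F2103. After flipping Y the toolpath is (9.52,81.25) → (83.54,81.25) → (83.54,43.21) → (9.52,43.21) → (9.52,81.25), returning to the start.

Shape 2 is a quadratic bezier drawn with `<path>`. Its stroke #ff0000 means score at S532, F2103. After flipping Y the toolpath is (94.61,107.87) → (96.76,106.16) → (100.00,103.36) → (104.32,99.46) → (109.73,94.46) → (116.22,88.37) → (123.80,81.18) → (132.47,72.89) → (142.22,63.50).

Shape 3 is a line segment drawn with `<polyline>`. Its stroke #ff0000 means score at S532, F2103. After flipping Y the toolpath is (105.67,26.43) → (70.34,113.69).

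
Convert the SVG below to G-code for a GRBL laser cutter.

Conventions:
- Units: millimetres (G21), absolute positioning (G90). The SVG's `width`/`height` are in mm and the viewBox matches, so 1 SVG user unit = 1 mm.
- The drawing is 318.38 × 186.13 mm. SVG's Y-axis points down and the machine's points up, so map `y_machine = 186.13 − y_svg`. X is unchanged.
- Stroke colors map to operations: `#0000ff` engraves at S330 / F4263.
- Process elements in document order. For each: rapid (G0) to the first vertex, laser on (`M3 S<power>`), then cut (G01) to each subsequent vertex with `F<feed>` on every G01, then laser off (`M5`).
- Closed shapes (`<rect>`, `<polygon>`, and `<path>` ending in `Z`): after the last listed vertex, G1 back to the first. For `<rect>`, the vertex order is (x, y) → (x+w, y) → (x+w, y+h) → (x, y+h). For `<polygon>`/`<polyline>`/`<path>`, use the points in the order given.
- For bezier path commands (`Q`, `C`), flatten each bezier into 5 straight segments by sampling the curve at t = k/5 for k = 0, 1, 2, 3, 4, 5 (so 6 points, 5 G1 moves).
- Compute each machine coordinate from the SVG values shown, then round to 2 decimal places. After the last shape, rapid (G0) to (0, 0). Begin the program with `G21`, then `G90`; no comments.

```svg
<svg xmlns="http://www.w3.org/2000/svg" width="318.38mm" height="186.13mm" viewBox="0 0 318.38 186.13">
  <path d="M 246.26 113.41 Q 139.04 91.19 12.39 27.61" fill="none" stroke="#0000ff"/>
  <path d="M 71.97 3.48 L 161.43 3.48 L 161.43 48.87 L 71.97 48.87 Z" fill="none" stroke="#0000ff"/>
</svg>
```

1 u = 1 mm; y_m = 186.13 − y.

[1] `<path>` quadratic bezier, #0000ff→engrave S330 F4263: (246.26,72.72) → (202.59,83.26) → (157.38,97.11) → (110.60,114.27) → (62.27,134.74) → (12.39,158.52)

[2] `<path>` rectangle, #0000ff→engrave S330 F4263: (71.97,182.65) → (161.43,182.65) → (161.43,137.26) → (71.97,137.26) → (71.97,182.65) (closed)

G21
G90
G0 X246.26 Y72.72
M3 S330
G01 X202.59 Y83.26 F4263
G01 X157.38 Y97.11 F4263
G01 X110.60 Y114.27 F4263
G01 X62.27 Y134.74 F4263
G01 X12.39 Y158.52 F4263
M5
G0 X71.97 Y182.65
M3 S330
G01 X161.43 Y182.65 F4263
G01 X161.43 Y137.26 F4263
G01 X71.97 Y137.26 F4263
G01 X71.97 Y182.65 F4263
M5
G0 X0.00 Y0.00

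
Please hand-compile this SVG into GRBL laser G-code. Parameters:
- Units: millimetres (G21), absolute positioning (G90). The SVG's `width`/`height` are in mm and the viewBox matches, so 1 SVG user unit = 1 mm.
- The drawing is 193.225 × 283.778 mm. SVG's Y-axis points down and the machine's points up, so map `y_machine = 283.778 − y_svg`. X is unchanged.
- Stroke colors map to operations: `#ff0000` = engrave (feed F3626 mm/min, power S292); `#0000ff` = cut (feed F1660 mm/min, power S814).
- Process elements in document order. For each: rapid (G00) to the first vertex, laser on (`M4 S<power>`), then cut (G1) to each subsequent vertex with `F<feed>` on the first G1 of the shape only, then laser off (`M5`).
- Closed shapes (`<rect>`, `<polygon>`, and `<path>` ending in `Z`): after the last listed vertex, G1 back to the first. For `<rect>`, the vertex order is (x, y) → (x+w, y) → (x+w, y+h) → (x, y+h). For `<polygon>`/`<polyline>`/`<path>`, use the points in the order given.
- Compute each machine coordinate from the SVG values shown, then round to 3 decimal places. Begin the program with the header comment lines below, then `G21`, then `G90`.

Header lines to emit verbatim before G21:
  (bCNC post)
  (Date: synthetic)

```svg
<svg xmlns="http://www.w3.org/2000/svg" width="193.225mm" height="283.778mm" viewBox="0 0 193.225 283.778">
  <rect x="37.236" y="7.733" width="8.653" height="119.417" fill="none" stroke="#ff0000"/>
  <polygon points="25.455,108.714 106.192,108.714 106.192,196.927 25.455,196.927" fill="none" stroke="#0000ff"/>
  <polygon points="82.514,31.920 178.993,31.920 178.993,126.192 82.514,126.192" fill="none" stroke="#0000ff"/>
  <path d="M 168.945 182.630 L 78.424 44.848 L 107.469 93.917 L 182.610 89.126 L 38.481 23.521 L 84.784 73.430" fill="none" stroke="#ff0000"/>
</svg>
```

Since the viewBox matches the mm dimensions, user units are millimetres directly. The only transform is the Y-flip y_m = 283.778 − y_svg.

Shape 1 is a rectangle drawn with `<rect>`. Its stroke #ff0000 means engrave at S292, F3626. After flipping Y the toolpath is (37.236,276.045) → (45.889,276.045) → (45.889,156.628) → (37.236,156.628) → (37.236,276.045), returning to the start.

Shape 2 is a rectangle drawn with `<polygon>`. Its stroke #0000ff means cut at S814, F1660. After flipping Y the toolpath is (25.455,175.064) → (106.192,175.064) → (106.192,86.851) → (25.455,86.851) → (25.455,175.064), returning to the start.

Shape 3 is a rectangle drawn with `<polygon>`. Its stroke #0000ff means cut at S814, F1660. After flipping Y the toolpath is (82.514,251.858) → (178.993,251.858) → (178.993,157.586) → (82.514,157.586) → (82.514,251.858), returning to the start.

Shape 4 is a open polyline drawn with `<path>`. Its stroke #ff0000 means engrave at S292, F3626. After flipping Y the toolpath is (168.945,101.148) → (78.424,238.930) → (107.469,189.861) → (182.610,194.652) → (38.481,260.257) → (84.784,210.348).

(bCNC post)
(Date: synthetic)
G21
G90
G00 X37.236 Y276.045
M4 S292
G1 X45.889 Y276.045 F3626
G1 X45.889 Y156.628
G1 X37.236 Y156.628
G1 X37.236 Y276.045
M5
G00 X25.455 Y175.064
M4 S814
G1 X106.192 Y175.064 F1660
G1 X106.192 Y86.851
G1 X25.455 Y86.851
G1 X25.455 Y175.064
M5
G00 X82.514 Y251.858
M4 S814
G1 X178.993 Y251.858 F1660
G1 X178.993 Y157.586
G1 X82.514 Y157.586
G1 X82.514 Y251.858
M5
G00 X168.945 Y101.148
M4 S292
G1 X78.424 Y238.930 F3626
G1 X107.469 Y189.861
G1 X182.610 Y194.652
G1 X38.481 Y260.257
G1 X84.784 Y210.348
M5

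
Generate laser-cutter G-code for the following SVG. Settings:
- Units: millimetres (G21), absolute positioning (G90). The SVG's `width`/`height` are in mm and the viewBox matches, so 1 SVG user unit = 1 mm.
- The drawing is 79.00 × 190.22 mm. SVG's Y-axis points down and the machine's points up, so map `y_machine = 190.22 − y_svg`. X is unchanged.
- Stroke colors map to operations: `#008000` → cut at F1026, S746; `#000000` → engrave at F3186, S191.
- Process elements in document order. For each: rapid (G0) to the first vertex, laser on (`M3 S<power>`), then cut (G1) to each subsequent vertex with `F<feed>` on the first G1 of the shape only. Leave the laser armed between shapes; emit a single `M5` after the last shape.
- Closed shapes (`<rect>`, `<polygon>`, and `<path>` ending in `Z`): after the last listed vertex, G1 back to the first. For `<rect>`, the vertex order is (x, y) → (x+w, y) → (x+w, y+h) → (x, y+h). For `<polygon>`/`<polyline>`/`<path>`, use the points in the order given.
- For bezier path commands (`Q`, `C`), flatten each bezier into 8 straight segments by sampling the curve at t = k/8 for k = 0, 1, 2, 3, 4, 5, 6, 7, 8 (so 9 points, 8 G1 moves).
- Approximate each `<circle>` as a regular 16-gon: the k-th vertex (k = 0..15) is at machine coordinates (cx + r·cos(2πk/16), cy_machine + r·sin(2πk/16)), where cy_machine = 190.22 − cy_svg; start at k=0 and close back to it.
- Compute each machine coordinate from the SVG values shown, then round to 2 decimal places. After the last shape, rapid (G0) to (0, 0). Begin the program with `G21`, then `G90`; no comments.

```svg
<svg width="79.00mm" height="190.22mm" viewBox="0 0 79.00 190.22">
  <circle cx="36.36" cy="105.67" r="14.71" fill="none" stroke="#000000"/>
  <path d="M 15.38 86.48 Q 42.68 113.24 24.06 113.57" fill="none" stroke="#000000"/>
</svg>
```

viewBox `0 0 79.00 190.22` with mm width/height → 1 unit = 1 mm. Flip: y_m = 190.22 − y_svg.

**Shape 1** — `<circle>` circle, stroke `#000000` → engrave (S191, F3186). Machine vertices: (51.07,84.55) → (49.95,90.18) → (46.76,94.95) → (41.99,98.14) → (36.36,99.26) → (30.73,98.14) → (25.96,94.95) → (22.77,90.18) → (21.65,84.55) → (22.77,78.92) → (25.96,74.15) → (30.73,70.96) → (36.36,69.84) → (41.99,70.96) → (46.76,74.15) → (49.95,78.92) → (51.07,84.55). Closed: final G1 returns to the first vertex.

**Shape 2** — `<path>` quadratic bezier, stroke `#000000` → engrave (S191, F3186). Control points (SVG): P0=(15.38,86.48), P1=(42.68,113.24), P2=(24.06,113.57); sampled at t=k/8. Machine vertices: (15.38,103.74) → (21.49,97.46) → (26.16,92.01) → (29.40,87.39) → (31.20,83.59) → (31.57,80.61) → (30.50,78.47) → (28.00,77.15) → (24.06,76.65). Open path.

G21
G90
G0 X51.07 Y84.55
M3 S191
G1 X49.95 Y90.18 F3186
G1 X46.76 Y94.95
G1 X41.99 Y98.14
G1 X36.36 Y99.26
G1 X30.73 Y98.14
G1 X25.96 Y94.95
G1 X22.77 Y90.18
G1 X21.65 Y84.55
G1 X22.77 Y78.92
G1 X25.96 Y74.15
G1 X30.73 Y70.96
G1 X36.36 Y69.84
G1 X41.99 Y70.96
G1 X46.76 Y74.15
G1 X49.95 Y78.92
G1 X51.07 Y84.55
G0 X15.38 Y103.74
M3 S191
G1 X21.49 Y97.46 F3186
G1 X26.16 Y92.01
G1 X29.40 Y87.39
G1 X31.20 Y83.59
G1 X31.57 Y80.61
G1 X30.50 Y78.47
G1 X28.00 Y77.15
G1 X24.06 Y76.65
M5
G0 X0.00 Y0.00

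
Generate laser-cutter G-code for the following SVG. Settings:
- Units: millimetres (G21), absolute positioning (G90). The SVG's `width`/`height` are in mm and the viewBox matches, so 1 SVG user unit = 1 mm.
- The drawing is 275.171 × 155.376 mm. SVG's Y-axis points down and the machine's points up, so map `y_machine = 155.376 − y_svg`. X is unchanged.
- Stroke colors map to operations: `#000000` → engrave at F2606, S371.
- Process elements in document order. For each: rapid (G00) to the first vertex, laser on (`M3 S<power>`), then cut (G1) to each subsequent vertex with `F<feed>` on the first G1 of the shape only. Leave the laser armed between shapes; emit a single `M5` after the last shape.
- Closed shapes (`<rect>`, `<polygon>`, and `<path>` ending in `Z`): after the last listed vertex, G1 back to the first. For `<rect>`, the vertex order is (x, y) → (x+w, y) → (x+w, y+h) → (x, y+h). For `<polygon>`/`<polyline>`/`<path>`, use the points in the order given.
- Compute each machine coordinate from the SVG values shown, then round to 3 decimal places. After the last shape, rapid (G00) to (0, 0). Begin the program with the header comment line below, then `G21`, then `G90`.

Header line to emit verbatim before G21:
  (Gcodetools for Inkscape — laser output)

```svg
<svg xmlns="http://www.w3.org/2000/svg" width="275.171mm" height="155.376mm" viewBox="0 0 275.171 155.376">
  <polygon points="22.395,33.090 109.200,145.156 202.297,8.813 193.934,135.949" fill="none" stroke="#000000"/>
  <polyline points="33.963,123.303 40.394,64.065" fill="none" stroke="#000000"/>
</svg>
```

(Gcodetools for Inkscape — laser output)
G21
G90
G00 X22.395 Y122.286
M3 S371
G1 X109.200 Y10.220 F2606
G1 X202.297 Y146.563
G1 X193.934 Y19.427
G1 X22.395 Y122.286
G00 X33.963 Y32.073
M3 S371
G1 X40.394 Y91.311 F2606
M5
G00 X0.000 Y0.000

1 u = 1 mm; y_m = 155.376 − y.

[1] `<polygon>` closed polygon, #000000→engrave S371 F2606: (22.395,122.286) → (109.200,10.220) → (202.297,146.563) → (193.934,19.427) → (22.395,122.286) (closed)

[2] `<polyline>` line segment, #000000→engrave S371 F2606: (33.963,32.073) → (40.394,91.311)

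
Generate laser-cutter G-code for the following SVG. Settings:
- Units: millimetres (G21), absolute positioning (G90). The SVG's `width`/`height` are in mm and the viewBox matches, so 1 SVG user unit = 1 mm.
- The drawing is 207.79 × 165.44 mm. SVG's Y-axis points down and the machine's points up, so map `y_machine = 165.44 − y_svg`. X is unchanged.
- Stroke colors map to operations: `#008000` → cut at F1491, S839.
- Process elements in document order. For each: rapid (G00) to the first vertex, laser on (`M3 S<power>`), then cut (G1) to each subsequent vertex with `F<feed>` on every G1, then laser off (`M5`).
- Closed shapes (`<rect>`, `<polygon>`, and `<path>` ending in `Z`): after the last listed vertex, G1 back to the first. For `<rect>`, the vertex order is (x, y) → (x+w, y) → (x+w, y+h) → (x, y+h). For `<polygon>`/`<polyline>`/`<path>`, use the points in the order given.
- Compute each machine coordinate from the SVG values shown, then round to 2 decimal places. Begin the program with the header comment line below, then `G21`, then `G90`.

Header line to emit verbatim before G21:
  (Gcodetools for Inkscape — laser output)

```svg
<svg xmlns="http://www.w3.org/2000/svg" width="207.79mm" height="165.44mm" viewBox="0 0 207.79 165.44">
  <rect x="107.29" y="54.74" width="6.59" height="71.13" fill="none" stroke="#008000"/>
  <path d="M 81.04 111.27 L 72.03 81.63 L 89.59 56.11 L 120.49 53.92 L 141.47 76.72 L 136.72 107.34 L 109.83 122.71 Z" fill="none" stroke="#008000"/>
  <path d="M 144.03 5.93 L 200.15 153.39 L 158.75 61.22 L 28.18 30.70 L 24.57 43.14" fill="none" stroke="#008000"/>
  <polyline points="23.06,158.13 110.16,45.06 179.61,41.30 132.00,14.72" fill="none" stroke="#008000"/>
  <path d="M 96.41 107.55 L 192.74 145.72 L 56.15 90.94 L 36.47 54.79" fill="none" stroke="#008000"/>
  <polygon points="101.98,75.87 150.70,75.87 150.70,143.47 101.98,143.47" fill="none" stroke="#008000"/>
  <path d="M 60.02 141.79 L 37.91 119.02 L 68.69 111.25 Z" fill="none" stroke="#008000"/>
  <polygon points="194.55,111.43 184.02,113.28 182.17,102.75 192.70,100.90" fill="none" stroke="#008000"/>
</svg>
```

(Gcodetools for Inkscape — laser output)
G21
G90
G00 X107.29 Y110.70
M3 S839
G1 X113.88 Y110.70 F1491
G1 X113.88 Y39.57 F1491
G1 X107.29 Y39.57 F1491
G1 X107.29 Y110.70 F1491
M5
G00 X81.04 Y54.17
M3 S839
G1 X72.03 Y83.81 F1491
G1 X89.59 Y109.33 F1491
G1 X120.49 Y111.52 F1491
G1 X141.47 Y88.72 F1491
G1 X136.72 Y58.10 F1491
G1 X109.83 Y42.73 F1491
G1 X81.04 Y54.17 F1491
M5
G00 X144.03 Y159.51
M3 S839
G1 X200.15 Y12.05 F1491
G1 X158.75 Y104.22 F1491
G1 X28.18 Y134.74 F1491
G1 X24.57 Y122.30 F1491
M5
G00 X23.06 Y7.31
M3 S839
G1 X110.16 Y120.38 F1491
G1 X179.61 Y124.14 F1491
G1 X132.00 Y150.72 F1491
M5
G00 X96.41 Y57.89
M3 S839
G1 X192.74 Y19.72 F1491
G1 X56.15 Y74.50 F1491
G1 X36.47 Y110.65 F1491
M5
G00 X101.98 Y89.57
M3 S839
G1 X150.70 Y89.57 F1491
G1 X150.70 Y21.97 F1491
G1 X101.98 Y21.97 F1491
G1 X101.98 Y89.57 F1491
M5
G00 X60.02 Y23.65
M3 S839
G1 X37.91 Y46.42 F1491
G1 X68.69 Y54.19 F1491
G1 X60.02 Y23.65 F1491
M5
G00 X194.55 Y54.01
M3 S839
G1 X184.02 Y52.16 F1491
G1 X182.17 Y62.69 F1491
G1 X192.70 Y64.54 F1491
G1 X194.55 Y54.01 F1491
M5

Since the viewBox matches the mm dimensions, user units are millimetres directly. The only transform is the Y-flip y_m = 165.44 − y_svg.

Shape 1 is a rectangle drawn with `<rect>`. Its stroke #008000 means cut at S839, F1491. After flipping Y the toolpath is (107.29,110.70) → (113.88,110.70) → (113.88,39.57) → (107.29,39.57) → (107.29,110.70), returning to the start.

Shape 2 is a regular polygon drawn with `<path>`. Its stroke #008000 means cut at S839, F1491. After flipping Y the toolpath is (81.04,54.17) → (72.03,83.81) → (89.59,109.33) → (120.49,111.52) → (141.47,88.72) → (136.72,58.10) → (109.83,42.73) → (81.04,54.17), returning to the start.

Shape 3 is a open polyline drawn with `<path>`. Its stroke #008000 means cut at S839, F1491. After flipping Y the toolpath is (144.03,159.51) → (200.15,12.05) → (158.75,104.22) → (28.18,134.74) → (24.57,122.30).

Shape 4 is a open polyline drawn with `<polyline>`. Its stroke #008000 means cut at S839, F1491. After flipping Y the toolpath is (23.06,7.31) → (110.16,120.38) → (179.61,124.14) → (132.00,150.72).

Shape 5 is a open polyline drawn with `<path>`. Its stroke #008000 means cut at S839, F1491. After flipping Y the toolpath is (96.41,57.89) → (192.74,19.72) → (56.15,74.50) → (36.47,110.65).

Shape 6 is a rectangle drawn with `<polygon>`. Its stroke #008000 means cut at S839, F1491. After flipping Y the toolpath is (101.98,89.57) → (150.70,89.57) → (150.70,21.97) → (101.98,21.97) → (101.98,89.57), returning to the start.

Shape 7 is a regular polygon drawn with `<path>`. Its stroke #008000 means cut at S839, F1491. After flipping Y the toolpath is (60.02,23.65) → (37.91,46.42) → (68.69,54.19) → (60.02,23.65), returning to the start.

Shape 8 is a regular polygon drawn with `<polygon>`. Its stroke #008000 means cut at S839, F1491. After flipping Y the toolpath is (194.55,54.01) → (184.02,52.16) → (182.17,62.69) → (192.70,64.54) → (194.55,54.01), returning to the start.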